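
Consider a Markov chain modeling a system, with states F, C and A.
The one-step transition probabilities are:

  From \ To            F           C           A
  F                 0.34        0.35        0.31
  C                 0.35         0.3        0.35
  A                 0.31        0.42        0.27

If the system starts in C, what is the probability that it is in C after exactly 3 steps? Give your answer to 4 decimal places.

0.3536

Propagate the distribution vector 3 steps from C.
After 0 steps: (0.0000, 1.0000, 0.0000)
After 1 step: (0.3500, 0.3000, 0.3500)
After 2 steps: (0.3325, 0.3595, 0.3080)
After 3 steps: (0.3344, 0.3536, 0.3121)
P(in C after 3 steps) = 0.3536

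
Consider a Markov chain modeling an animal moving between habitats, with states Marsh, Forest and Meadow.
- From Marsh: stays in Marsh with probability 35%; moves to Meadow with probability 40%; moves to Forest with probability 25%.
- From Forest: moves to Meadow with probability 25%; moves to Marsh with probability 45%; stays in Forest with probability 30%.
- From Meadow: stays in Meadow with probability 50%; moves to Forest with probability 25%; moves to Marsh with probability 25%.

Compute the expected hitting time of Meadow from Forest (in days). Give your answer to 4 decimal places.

Let t(s) be the expected number of days to first reach Meadow from state s, with t(Meadow) = 0. Conditioning on the first day:
t(Marsh) = 1 + 0.35·t(Marsh) + 0.25·t(Forest)
t(Forest) = 1 + 0.45·t(Marsh) + 0.3·t(Forest)
Solving: t(Marsh) = 2.7737, t(Forest) = 3.2117.
Expected days from Forest to Meadow: 3.2117.

3.2117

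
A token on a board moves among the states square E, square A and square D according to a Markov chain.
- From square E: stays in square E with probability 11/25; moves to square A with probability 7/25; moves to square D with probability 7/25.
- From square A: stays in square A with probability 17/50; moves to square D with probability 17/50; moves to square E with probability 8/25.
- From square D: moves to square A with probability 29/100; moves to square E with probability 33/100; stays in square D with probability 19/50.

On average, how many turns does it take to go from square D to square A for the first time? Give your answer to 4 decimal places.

Let t(s) be the expected number of turns to first reach square A from state s, with t(square A) = 0. Conditioning on the first turn:
t(square E) = 1 + 0.44·t(square E) + 0.28·t(square D)
t(square D) = 1 + 0.33·t(square E) + 0.38·t(square D)
Solving: t(square E) = 3.5322, t(square D) = 3.4929.
Expected turns from square D to square A: 3.4929.

3.4929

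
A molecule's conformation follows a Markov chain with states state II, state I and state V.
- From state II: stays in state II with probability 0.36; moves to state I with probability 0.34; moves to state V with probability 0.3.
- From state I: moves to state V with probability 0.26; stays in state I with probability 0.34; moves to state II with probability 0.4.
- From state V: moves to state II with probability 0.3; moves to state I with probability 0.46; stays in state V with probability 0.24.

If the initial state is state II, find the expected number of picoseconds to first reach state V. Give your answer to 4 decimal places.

3.4916

Let t(s) be the expected number of picoseconds to first reach state V from state s, with t(state V) = 0. Conditioning on the first picosecond:
t(state II) = 1 + 0.36·t(state II) + 0.34·t(state I)
t(state I) = 1 + 0.4·t(state II) + 0.34·t(state I)
Solving: t(state II) = 3.4916, t(state I) = 3.6313.
Expected picoseconds from state II to state V: 3.4916.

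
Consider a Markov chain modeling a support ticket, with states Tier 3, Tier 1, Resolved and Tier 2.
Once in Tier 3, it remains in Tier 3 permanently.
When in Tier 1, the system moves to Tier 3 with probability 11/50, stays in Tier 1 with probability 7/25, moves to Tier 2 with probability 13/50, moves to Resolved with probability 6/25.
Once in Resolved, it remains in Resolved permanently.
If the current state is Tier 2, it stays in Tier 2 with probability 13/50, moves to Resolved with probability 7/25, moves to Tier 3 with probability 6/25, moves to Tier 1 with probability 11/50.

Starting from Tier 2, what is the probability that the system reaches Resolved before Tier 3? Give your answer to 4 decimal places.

Let h(s) be the probability of absorption at Resolved starting from transient state s. Then h(Resolved) = 1 and h(Tier 3) = 0. By first-step analysis:
h(Tier 1) = 0.22·0 + 0.28·h(Tier 1) + 0.24·1 + 0.26·h(Tier 2)
h(Tier 2) = 0.24·0 + 0.22·h(Tier 1) + 0.28·1 + 0.26·h(Tier 2)
Solving: h(Tier 1) = 0.5265, h(Tier 2) = 0.5349.
Starting from Tier 2, the probability is 0.5349.

0.5349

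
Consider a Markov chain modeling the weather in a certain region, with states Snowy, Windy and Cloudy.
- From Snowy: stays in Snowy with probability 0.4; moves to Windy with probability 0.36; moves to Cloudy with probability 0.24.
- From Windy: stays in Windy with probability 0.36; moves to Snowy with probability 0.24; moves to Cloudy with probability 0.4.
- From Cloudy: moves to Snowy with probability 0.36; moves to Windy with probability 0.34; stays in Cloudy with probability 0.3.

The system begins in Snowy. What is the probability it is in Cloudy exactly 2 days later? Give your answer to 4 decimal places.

Sum over the intermediate state after 1 day:
P = P(Snowy→Snowy)·P(Snowy→Cloudy) + P(Snowy→Windy)·P(Windy→Cloudy) + P(Snowy→Cloudy)·P(Cloudy→Cloudy)
  = 0.4×0.24 + 0.36×0.4 + 0.24×0.3
  = 0.0960 + 0.1440 + 0.0720 = 0.3120

0.3120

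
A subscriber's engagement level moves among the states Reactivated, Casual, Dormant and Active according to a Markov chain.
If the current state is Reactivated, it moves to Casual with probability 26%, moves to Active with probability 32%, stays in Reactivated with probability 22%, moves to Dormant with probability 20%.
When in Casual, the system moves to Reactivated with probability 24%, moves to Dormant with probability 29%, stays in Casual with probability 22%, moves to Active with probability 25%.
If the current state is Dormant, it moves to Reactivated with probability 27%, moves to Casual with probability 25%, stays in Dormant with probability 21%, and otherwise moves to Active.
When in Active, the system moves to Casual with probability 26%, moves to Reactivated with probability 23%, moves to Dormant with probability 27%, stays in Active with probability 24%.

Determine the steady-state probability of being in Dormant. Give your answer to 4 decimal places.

0.2436

Let the stationary distribution be π with π = πP and π_1 + π_2 + π_3 + π_4 = 1.
π_1 = 0.22·π_1 + 0.24·π_2 + 0.27·π_3 + 0.23·π_4
π_2 = 0.26·π_1 + 0.22·π_2 + 0.25·π_3 + 0.26·π_4
π_3 = 0.2·π_1 + 0.29·π_2 + 0.21·π_3 + 0.27·π_4
Solving with the normalization constraint gives π = (0.2398, 0.2477, 0.2436, 0.2690).
So the stationary probability of Dormant is 0.2436.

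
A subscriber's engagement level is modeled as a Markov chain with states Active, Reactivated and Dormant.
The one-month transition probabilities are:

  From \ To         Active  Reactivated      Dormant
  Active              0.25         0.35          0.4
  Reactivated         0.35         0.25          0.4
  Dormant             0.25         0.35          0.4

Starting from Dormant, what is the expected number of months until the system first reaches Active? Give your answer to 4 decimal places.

Let t(s) be the expected number of months to first reach Active from state s, with t(Active) = 0. Conditioning on the first month:
t(Reactivated) = 1 + 0.25·t(Reactivated) + 0.4·t(Dormant)
t(Dormant) = 1 + 0.35·t(Reactivated) + 0.4·t(Dormant)
Solving: t(Reactivated) = 3.2258, t(Dormant) = 3.5484.
Expected months from Dormant to Active: 3.5484.

3.5484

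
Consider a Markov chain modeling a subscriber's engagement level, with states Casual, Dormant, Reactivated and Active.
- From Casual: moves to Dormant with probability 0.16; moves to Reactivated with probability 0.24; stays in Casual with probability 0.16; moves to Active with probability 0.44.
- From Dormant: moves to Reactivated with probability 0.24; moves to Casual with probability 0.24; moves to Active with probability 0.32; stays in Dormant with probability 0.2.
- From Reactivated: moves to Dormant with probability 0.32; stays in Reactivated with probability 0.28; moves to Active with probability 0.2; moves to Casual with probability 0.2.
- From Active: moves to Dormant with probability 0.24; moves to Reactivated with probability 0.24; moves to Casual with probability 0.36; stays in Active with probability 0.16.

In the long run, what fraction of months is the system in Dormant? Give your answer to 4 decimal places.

0.2313

Let the stationary distribution be π with π = πP and π_1 + π_2 + π_3 + π_4 = 1.
π_1 = 0.16·π_1 + 0.24·π_2 + 0.2·π_3 + 0.36·π_4
π_2 = 0.16·π_1 + 0.2·π_2 + 0.32·π_3 + 0.24·π_4
π_3 = 0.24·π_1 + 0.24·π_2 + 0.28·π_3 + 0.24·π_4
Solving with the normalization constraint gives π = (0.2435, 0.2313, 0.2500, 0.2752).
So the stationary probability of Dormant is 0.2313.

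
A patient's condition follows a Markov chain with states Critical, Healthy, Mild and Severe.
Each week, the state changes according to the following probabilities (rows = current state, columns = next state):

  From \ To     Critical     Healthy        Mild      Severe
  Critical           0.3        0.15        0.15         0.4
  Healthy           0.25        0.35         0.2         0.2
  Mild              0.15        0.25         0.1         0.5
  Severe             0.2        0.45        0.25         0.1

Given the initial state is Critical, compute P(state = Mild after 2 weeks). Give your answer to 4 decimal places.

0.1900

Propagate the distribution vector 2 weeks from Critical.
After 0 weeks: (1.0000, 0.0000, 0.0000, 0.0000)
After 1 week: (0.3000, 0.1500, 0.1500, 0.4000)
After 2 weeks: (0.2300, 0.3150, 0.1900, 0.2650)
P(in Mild after 2 weeks) = 0.1900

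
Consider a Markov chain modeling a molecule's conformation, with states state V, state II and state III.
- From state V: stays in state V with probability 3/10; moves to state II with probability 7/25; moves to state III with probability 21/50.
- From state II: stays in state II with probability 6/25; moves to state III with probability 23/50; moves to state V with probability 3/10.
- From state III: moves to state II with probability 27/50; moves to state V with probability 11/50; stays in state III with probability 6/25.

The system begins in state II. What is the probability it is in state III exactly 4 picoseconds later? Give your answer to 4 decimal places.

0.3670

Propagate the distribution vector 4 picoseconds from state II.
After 0 picoseconds: (0.0000, 1.0000, 0.0000)
After 1 picosecond: (0.3000, 0.2400, 0.4600)
After 2 picoseconds: (0.2632, 0.3900, 0.3468)
After 3 picoseconds: (0.2723, 0.3546, 0.3732)
After 4 picoseconds: (0.2701, 0.3628, 0.3670)
P(in state III after 4 picoseconds) = 0.3670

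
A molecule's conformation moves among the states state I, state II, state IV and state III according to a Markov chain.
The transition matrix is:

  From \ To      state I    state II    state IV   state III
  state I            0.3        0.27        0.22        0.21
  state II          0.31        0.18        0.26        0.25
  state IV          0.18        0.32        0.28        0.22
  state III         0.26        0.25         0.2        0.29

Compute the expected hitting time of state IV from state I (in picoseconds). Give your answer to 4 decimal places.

4.4453

Let t(s) be the expected number of picoseconds to first reach state IV from state s, with t(state IV) = 0. Conditioning on the first picosecond:
t(state I) = 1 + 0.3·t(state I) + 0.27·t(state II) + 0.21·t(state III)
t(state II) = 1 + 0.31·t(state I) + 0.18·t(state II) + 0.25·t(state III)
t(state III) = 1 + 0.26·t(state I) + 0.25·t(state II) + 0.29·t(state III)
Solving: t(state I) = 4.4453, t(state II) = 4.2859, t(state III) = 4.5454.
Expected picoseconds from state I to state IV: 4.4453.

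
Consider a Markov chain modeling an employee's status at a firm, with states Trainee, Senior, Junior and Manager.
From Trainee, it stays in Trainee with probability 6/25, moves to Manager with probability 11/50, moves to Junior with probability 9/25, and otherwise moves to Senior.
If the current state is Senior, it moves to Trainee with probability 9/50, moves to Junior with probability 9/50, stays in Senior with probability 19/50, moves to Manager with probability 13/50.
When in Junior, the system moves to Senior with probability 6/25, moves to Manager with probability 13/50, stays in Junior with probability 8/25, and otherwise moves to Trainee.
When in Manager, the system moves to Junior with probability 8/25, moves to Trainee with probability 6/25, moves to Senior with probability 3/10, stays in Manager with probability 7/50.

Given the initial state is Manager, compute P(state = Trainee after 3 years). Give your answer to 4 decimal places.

Propagate the distribution vector 3 years from Manager.
After 0 years: (0.0000, 0.0000, 0.0000, 1.0000)
After 1 year: (0.2400, 0.3000, 0.3200, 0.1400)
After 2 years: (0.2028, 0.2760, 0.2876, 0.2336)
After 3 years: (0.2062, 0.2805, 0.2895, 0.2239)
P(in Trainee after 3 years) = 0.2062

0.2062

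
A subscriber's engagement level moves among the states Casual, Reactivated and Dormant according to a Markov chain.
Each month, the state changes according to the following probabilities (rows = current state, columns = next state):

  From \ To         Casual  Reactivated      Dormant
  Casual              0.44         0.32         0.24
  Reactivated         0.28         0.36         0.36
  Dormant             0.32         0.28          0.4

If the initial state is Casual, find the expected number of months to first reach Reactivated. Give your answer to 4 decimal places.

3.2407

Let t(s) be the expected number of months to first reach Reactivated from state s, with t(Reactivated) = 0. Conditioning on the first month:
t(Casual) = 1 + 0.44·t(Casual) + 0.24·t(Dormant)
t(Dormant) = 1 + 0.32·t(Casual) + 0.4·t(Dormant)
Solving: t(Casual) = 3.2407, t(Dormant) = 3.3951.
Expected months from Casual to Reactivated: 3.2407.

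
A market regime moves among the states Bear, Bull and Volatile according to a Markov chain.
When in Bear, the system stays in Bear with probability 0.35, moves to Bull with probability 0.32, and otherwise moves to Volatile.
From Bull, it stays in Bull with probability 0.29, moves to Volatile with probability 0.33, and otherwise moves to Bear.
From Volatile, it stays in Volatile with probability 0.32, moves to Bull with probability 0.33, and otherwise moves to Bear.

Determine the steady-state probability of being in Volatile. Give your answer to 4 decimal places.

0.3267

Let the stationary distribution be π with π = πP and π_1 + π_2 + π_3 = 1.
π_1 = 0.35·π_1 + 0.38·π_2 + 0.35·π_3
π_2 = 0.32·π_1 + 0.29·π_2 + 0.33·π_3
Solving with the normalization constraint gives π = (0.3594, 0.3139, 0.3267).
So the stationary probability of Volatile is 0.3267.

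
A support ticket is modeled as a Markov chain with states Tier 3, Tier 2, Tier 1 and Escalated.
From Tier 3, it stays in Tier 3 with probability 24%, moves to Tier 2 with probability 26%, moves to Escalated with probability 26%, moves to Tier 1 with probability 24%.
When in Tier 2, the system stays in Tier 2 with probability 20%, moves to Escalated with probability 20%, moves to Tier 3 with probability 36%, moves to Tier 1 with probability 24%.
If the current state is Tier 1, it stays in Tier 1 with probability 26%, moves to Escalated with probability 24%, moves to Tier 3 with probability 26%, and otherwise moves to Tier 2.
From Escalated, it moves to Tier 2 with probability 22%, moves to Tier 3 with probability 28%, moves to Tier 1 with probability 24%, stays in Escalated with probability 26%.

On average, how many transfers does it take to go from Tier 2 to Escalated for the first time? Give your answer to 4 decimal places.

Let t(s) be the expected number of transfers to first reach Escalated from state s, with t(Escalated) = 0. Conditioning on the first transfer:
t(Tier 3) = 1 + 0.24·t(Tier 3) + 0.26·t(Tier 2) + 0.24·t(Tier 1)
t(Tier 2) = 1 + 0.36·t(Tier 3) + 0.2·t(Tier 2) + 0.24·t(Tier 1)
t(Tier 1) = 1 + 0.26·t(Tier 3) + 0.24·t(Tier 2) + 0.26·t(Tier 1)
Solving: t(Tier 3) = 4.1552, t(Tier 2) = 4.3904, t(Tier 1) = 4.2352.
Expected transfers from Tier 2 to Escalated: 4.3904.

4.3904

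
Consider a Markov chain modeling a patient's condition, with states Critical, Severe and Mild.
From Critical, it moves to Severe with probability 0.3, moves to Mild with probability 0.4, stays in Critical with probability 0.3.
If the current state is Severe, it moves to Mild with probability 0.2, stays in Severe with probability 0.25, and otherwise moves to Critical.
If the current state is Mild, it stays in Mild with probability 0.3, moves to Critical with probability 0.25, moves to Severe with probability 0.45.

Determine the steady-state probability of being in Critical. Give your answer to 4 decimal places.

0.3671

Let the stationary distribution be π with π = πP and π_1 + π_2 + π_3 = 1.
π_1 = 0.3·π_1 + 0.55·π_2 + 0.25·π_3
π_2 = 0.3·π_1 + 0.25·π_2 + 0.45·π_3
Solving with the normalization constraint gives π = (0.3671, 0.3291, 0.3038).
So the stationary probability of Critical is 0.3671.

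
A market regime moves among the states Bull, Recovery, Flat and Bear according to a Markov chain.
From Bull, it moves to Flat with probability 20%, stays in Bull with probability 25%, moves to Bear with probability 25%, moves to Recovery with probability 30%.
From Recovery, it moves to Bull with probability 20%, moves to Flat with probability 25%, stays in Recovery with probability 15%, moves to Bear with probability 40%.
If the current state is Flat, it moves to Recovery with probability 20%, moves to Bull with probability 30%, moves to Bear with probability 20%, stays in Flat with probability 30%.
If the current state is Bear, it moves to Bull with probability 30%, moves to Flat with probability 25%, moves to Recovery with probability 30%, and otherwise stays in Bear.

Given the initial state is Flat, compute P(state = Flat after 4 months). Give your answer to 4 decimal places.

0.2493

Propagate the distribution vector 4 months from Flat.
After 0 months: (0.0000, 0.0000, 1.0000, 0.0000)
After 1 month: (0.3000, 0.2000, 0.3000, 0.2000)
After 2 months: (0.2650, 0.2400, 0.2500, 0.2450)
After 3 months: (0.2628, 0.2390, 0.2493, 0.2490)
After 4 months: (0.2630, 0.2392, 0.2493, 0.2485)
P(in Flat after 4 months) = 0.2493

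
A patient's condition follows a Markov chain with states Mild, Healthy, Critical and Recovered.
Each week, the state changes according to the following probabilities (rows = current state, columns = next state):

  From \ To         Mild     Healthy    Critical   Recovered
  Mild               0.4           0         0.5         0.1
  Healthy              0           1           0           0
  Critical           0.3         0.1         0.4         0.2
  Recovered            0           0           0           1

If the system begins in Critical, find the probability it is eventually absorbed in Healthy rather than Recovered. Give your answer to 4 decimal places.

Let h(s) be the probability of absorption at Healthy starting from transient state s. Then h(Healthy) = 1 and h(Recovered) = 0. By first-step analysis:
h(Mild) = 0.4·h(Mild) + 0.5·h(Critical) + 0.1·0
h(Critical) = 0.3·h(Mild) + 0.1·1 + 0.4·h(Critical) + 0.2·0
Solving: h(Mild) = 0.2381, h(Critical) = 0.2857.
Starting from Critical, the probability is 0.2857.

0.2857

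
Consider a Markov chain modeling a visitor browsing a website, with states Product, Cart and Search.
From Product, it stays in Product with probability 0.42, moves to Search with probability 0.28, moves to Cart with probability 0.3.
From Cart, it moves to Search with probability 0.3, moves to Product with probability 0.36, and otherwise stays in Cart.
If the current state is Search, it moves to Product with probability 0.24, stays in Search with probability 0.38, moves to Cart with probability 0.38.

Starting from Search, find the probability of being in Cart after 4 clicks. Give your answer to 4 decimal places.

0.3392

Propagate the distribution vector 4 clicks from Search.
After 0 clicks: (0.0000, 0.0000, 1.0000)
After 1 click: (0.2400, 0.3800, 0.3800)
After 2 clicks: (0.3288, 0.3456, 0.3256)
After 3 clicks: (0.3407, 0.3399, 0.3195)
After 4 clicks: (0.3421, 0.3392, 0.3187)
P(in Cart after 4 clicks) = 0.3392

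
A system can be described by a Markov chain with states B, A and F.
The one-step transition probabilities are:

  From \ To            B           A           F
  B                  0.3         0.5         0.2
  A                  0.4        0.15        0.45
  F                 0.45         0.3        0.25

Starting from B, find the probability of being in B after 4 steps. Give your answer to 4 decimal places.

0.3765

Propagate the distribution vector 4 steps from B.
After 0 steps: (1.0000, 0.0000, 0.0000)
After 1 step: (0.3000, 0.5000, 0.2000)
After 2 steps: (0.3800, 0.2850, 0.3350)
After 3 steps: (0.3788, 0.3333, 0.2880)
After 4 steps: (0.3765, 0.3258, 0.2977)
P(in B after 4 steps) = 0.3765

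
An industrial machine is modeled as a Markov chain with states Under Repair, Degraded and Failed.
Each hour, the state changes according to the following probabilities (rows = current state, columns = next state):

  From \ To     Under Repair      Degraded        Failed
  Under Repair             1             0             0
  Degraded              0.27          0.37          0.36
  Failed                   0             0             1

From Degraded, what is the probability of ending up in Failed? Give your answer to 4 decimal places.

Let h(s) be the probability of absorption at Failed starting from transient state s. Then h(Failed) = 1 and h(Under Repair) = 0. By first-step analysis:
h(Degraded) = 0.27·0 + 0.37·h(Degraded) + 0.36·1
Solving: h(Degraded) = 0.5714.
Starting from Degraded, the probability is 0.5714.

0.5714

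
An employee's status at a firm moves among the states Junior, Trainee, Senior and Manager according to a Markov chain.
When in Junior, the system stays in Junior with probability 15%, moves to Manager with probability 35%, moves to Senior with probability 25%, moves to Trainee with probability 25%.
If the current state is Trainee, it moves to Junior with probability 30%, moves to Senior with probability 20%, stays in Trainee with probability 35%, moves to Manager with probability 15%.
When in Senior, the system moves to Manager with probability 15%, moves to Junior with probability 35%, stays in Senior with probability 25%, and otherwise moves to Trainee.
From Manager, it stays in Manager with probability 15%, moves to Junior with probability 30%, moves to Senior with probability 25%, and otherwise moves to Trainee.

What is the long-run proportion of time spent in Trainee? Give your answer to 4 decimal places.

0.2891

Let the stationary distribution be π with π = πP and π_1 + π_2 + π_3 + π_4 = 1.
π_1 = 0.15·π_1 + 0.3·π_2 + 0.35·π_3 + 0.3·π_4
π_2 = 0.25·π_1 + 0.35·π_2 + 0.25·π_3 + 0.3·π_4
π_3 = 0.25·π_1 + 0.2·π_2 + 0.25·π_3 + 0.25·π_4
Solving with the normalization constraint gives π = (0.2711, 0.2891, 0.2355, 0.2042).
So the stationary probability of Trainee is 0.2891.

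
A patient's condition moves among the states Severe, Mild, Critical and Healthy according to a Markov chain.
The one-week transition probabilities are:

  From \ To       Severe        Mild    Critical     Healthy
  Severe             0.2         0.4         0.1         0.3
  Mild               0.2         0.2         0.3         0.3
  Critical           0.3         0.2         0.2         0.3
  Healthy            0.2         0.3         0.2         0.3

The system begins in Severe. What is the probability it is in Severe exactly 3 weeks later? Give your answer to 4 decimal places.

Propagate the distribution vector 3 weeks from Severe.
After 0 weeks: (1.0000, 0.0000, 0.0000, 0.0000)
After 1 week: (0.2000, 0.4000, 0.1000, 0.3000)
After 2 weeks: (0.2100, 0.2700, 0.2200, 0.3000)
After 3 weeks: (0.2220, 0.2720, 0.2060, 0.3000)
P(in Severe after 3 weeks) = 0.2220

0.2220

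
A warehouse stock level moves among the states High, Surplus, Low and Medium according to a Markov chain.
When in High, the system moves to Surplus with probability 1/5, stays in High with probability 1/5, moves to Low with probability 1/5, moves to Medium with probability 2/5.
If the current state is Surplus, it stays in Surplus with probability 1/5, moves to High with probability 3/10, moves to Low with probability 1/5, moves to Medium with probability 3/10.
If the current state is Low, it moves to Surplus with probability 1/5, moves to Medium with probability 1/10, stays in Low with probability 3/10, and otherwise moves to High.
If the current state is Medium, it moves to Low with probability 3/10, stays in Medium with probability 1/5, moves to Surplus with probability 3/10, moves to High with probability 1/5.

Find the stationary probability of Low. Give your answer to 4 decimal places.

Let the stationary distribution be π with π = πP and π_1 + π_2 + π_3 + π_4 = 1.
π_1 = 0.2·π_1 + 0.3·π_2 + 0.4·π_3 + 0.2·π_4
π_2 = 0.2·π_1 + 0.2·π_2 + 0.2·π_3 + 0.3·π_4
π_3 = 0.2·π_1 + 0.2·π_2 + 0.3·π_3 + 0.3·π_4
Solving with the normalization constraint gives π = (0.2726, 0.2252, 0.2502, 0.2520).
So the stationary probability of Low is 0.2502.

0.2502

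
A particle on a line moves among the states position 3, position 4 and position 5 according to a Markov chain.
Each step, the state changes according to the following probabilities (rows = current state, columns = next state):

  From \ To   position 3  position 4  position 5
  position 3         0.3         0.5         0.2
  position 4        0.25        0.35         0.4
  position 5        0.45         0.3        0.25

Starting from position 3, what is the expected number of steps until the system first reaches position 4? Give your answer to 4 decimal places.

2.1839

Let t(s) be the expected number of steps to first reach position 4 from state s, with t(position 4) = 0. Conditioning on the first step:
t(position 3) = 1 + 0.3·t(position 3) + 0.2·t(position 5)
t(position 5) = 1 + 0.45·t(position 3) + 0.25·t(position 5)
Solving: t(position 3) = 2.1839, t(position 5) = 2.6437.
Expected steps from position 3 to position 4: 2.1839.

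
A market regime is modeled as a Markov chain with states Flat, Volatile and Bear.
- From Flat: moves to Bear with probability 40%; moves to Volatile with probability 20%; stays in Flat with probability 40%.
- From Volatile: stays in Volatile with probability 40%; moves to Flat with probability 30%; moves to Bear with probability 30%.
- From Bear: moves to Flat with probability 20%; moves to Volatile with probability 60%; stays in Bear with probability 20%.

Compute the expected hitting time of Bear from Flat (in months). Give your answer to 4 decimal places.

Let t(s) be the expected number of months to first reach Bear from state s, with t(Bear) = 0. Conditioning on the first month:
t(Flat) = 1 + 0.4·t(Flat) + 0.2·t(Volatile)
t(Volatile) = 1 + 0.3·t(Flat) + 0.4·t(Volatile)
Solving: t(Flat) = 2.6667, t(Volatile) = 3.0000.
Expected months from Flat to Bear: 2.6667.

2.6667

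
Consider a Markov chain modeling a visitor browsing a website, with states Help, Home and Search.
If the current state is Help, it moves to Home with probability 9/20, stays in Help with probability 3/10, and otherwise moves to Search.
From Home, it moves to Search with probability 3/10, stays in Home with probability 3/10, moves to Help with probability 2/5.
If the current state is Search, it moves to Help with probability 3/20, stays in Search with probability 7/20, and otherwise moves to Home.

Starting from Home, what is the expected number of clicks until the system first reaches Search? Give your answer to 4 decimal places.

Let t(s) be the expected number of clicks to first reach Search from state s, with t(Search) = 0. Conditioning on the first click:
t(Help) = 1 + 0.3·t(Help) + 0.45·t(Home)
t(Home) = 1 + 0.4·t(Help) + 0.3·t(Home)
Solving: t(Help) = 3.7097, t(Home) = 3.5484.
Expected clicks from Home to Search: 3.5484.

3.5484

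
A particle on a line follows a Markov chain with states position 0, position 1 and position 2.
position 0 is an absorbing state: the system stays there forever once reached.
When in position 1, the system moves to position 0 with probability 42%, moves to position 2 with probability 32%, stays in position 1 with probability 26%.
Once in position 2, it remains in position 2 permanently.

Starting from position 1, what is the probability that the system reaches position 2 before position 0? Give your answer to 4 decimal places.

0.4324

Let h(s) be the probability of absorption at position 2 starting from transient state s. Then h(position 2) = 1 and h(position 0) = 0. By first-step analysis:
h(position 1) = 0.42·0 + 0.26·h(position 1) + 0.32·1
Solving: h(position 1) = 0.4324.
Starting from position 1, the probability is 0.4324.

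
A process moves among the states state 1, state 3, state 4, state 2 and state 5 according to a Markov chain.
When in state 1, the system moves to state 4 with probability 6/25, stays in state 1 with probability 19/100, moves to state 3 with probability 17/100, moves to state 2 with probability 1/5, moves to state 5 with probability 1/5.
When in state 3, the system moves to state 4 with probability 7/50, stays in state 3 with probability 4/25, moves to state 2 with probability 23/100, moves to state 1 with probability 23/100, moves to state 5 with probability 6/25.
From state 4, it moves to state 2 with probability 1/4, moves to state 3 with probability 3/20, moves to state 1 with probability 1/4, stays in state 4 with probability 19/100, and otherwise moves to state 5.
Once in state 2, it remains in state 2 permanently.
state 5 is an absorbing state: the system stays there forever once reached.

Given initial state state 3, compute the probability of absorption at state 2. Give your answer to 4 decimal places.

Let h(s) be the probability of absorption at state 2 starting from transient state s. Then h(state 2) = 1 and h(state 5) = 0. By first-step analysis:
h(state 1) = 0.19·h(state 1) + 0.17·h(state 3) + 0.24·h(state 4) + 0.2·1 + 0.2·0
h(state 3) = 0.23·h(state 1) + 0.16·h(state 3) + 0.14·h(state 4) + 0.23·1 + 0.24·0
h(state 4) = 0.25·h(state 1) + 0.15·h(state 3) + 0.19·h(state 4) + 0.25·1 + 0.16·0
Solving: h(state 1) = 0.5212, h(state 3) = 0.5105, h(state 4) = 0.5640.
Starting from state 3, the probability is 0.5105.

0.5105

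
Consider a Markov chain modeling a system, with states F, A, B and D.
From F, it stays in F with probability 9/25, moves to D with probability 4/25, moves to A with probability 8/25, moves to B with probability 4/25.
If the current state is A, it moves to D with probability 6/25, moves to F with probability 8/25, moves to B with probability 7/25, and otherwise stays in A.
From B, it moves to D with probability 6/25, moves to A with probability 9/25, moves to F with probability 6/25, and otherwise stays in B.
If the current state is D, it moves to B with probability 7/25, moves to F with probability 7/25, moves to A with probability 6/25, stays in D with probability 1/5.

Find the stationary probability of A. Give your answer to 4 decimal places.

0.2691

Let the stationary distribution be π with π = πP and π_1 + π_2 + π_3 + π_4 = 1.
π_1 = 0.36·π_1 + 0.32·π_2 + 0.24·π_3 + 0.28·π_4
π_2 = 0.32·π_1 + 0.16·π_2 + 0.36·π_3 + 0.24·π_4
π_3 = 0.16·π_1 + 0.28·π_2 + 0.16·π_3 + 0.28·π_4
Solving with the normalization constraint gives π = (0.3066, 0.2691, 0.2171, 0.2072).
So the stationary probability of A is 0.2691.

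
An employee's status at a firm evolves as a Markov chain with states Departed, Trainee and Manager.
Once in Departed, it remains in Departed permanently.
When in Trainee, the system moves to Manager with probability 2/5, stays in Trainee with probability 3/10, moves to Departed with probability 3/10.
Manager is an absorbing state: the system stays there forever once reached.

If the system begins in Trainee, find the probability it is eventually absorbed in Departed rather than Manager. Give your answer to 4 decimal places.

0.4286

Let h(s) be the probability of absorption at Departed starting from transient state s. Then h(Departed) = 1 and h(Manager) = 0. By first-step analysis:
h(Trainee) = 0.3·1 + 0.3·h(Trainee) + 0.4·0
Solving: h(Trainee) = 0.4286.
Starting from Trainee, the probability is 0.4286.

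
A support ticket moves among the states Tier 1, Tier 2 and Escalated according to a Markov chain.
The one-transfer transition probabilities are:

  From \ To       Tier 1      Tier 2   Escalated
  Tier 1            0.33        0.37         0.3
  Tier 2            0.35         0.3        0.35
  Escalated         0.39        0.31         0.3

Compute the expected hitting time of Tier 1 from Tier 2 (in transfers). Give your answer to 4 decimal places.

Let t(s) be the expected number of transfers to first reach Tier 1 from state s, with t(Tier 1) = 0. Conditioning on the first transfer:
t(Tier 2) = 1 + 0.3·t(Tier 2) + 0.35·t(Escalated)
t(Escalated) = 1 + 0.31·t(Tier 2) + 0.3·t(Escalated)
Solving: t(Tier 2) = 2.7523, t(Escalated) = 2.6474.
Expected transfers from Tier 2 to Tier 1: 2.7523.

2.7523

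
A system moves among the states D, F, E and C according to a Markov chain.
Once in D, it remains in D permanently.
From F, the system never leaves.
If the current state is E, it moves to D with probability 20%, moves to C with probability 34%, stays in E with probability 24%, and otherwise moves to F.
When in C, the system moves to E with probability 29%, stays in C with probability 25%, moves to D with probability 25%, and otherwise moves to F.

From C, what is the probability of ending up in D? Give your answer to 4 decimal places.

0.5261

Let h(s) be the probability of absorption at D starting from transient state s. Then h(D) = 1 and h(F) = 0. By first-step analysis:
h(E) = 0.2·1 + 0.22·0 + 0.24·h(E) + 0.34·h(C)
h(C) = 0.25·1 + 0.21·0 + 0.29·h(E) + 0.25·h(C)
Solving: h(E) = 0.4985, h(C) = 0.5261.
Starting from C, the probability is 0.5261.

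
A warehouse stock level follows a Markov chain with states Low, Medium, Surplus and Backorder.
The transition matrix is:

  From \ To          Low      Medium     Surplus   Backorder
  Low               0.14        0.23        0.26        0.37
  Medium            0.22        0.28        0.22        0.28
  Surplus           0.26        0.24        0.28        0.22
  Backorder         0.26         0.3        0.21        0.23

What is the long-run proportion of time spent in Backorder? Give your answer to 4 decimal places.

Let the stationary distribution be π with π = πP and π_1 + π_2 + π_3 + π_4 = 1.
π_1 = 0.14·π_1 + 0.22·π_2 + 0.26·π_3 + 0.26·π_4
π_2 = 0.23·π_1 + 0.28·π_2 + 0.24·π_3 + 0.3·π_4
π_3 = 0.26·π_1 + 0.22·π_2 + 0.28·π_3 + 0.21·π_4
Solving with the normalization constraint gives π = (0.2227, 0.2647, 0.2406, 0.2720).
So the stationary probability of Backorder is 0.2720.

0.2720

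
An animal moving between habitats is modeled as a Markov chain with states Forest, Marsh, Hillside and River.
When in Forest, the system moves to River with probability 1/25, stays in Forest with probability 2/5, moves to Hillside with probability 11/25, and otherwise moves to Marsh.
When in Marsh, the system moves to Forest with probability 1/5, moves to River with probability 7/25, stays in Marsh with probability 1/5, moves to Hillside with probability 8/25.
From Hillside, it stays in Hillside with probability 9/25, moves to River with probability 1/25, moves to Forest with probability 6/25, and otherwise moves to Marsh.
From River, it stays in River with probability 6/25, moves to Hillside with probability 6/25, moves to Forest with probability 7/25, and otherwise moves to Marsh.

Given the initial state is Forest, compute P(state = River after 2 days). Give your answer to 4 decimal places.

0.0768

Propagate the distribution vector 2 days from Forest.
After 0 days: (1.0000, 0.0000, 0.0000, 0.0000)
After 1 day: (0.4000, 0.1200, 0.4400, 0.0400)
After 2 days: (0.3008, 0.2400, 0.3824, 0.0768)
P(in River after 2 days) = 0.0768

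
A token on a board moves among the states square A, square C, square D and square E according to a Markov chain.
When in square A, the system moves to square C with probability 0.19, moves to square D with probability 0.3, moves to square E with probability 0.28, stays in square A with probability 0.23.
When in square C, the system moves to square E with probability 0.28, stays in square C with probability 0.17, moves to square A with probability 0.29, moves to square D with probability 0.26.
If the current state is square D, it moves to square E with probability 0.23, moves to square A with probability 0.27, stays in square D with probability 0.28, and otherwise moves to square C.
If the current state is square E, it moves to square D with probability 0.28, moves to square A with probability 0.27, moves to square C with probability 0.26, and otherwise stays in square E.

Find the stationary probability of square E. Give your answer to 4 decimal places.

0.2440

Let the stationary distribution be π with π = πP and π_1 + π_2 + π_3 + π_4 = 1.
π_1 = 0.23·π_1 + 0.29·π_2 + 0.27·π_3 + 0.27·π_4
π_2 = 0.19·π_1 + 0.17·π_2 + 0.22·π_3 + 0.26·π_4
π_3 = 0.3·π_1 + 0.26·π_2 + 0.28·π_3 + 0.28·π_4
Solving with the normalization constraint gives π = (0.2637, 0.2113, 0.2810, 0.2440).
So the stationary probability of square E is 0.2440.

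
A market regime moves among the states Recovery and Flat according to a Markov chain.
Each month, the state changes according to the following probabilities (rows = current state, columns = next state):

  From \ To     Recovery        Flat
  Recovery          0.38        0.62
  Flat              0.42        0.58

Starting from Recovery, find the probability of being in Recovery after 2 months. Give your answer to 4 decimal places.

0.4048

Sum over the intermediate state after 1 month:
P = P(Recovery→Recovery)·P(Recovery→Recovery) + P(Recovery→Flat)·P(Flat→Recovery)
  = 0.38×0.38 + 0.62×0.42
  = 0.1444 + 0.2604 = 0.4048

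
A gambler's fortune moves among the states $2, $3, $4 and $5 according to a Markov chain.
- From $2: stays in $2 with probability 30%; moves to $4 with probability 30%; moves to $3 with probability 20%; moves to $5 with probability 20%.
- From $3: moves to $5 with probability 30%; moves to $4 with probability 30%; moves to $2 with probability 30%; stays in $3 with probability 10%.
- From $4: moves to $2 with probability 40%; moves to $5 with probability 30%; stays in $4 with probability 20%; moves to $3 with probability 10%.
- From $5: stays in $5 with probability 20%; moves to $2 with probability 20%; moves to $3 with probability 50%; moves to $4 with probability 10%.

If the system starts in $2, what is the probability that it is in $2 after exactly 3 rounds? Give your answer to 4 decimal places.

0.2980

Propagate the distribution vector 3 rounds from $2.
After 0 rounds: (1.0000, 0.0000, 0.0000, 0.0000)
After 1 round: (0.3000, 0.2000, 0.3000, 0.2000)
After 2 rounds: (0.3100, 0.2100, 0.2300, 0.2500)
After 3 rounds: (0.2980, 0.2310, 0.2270, 0.2440)
P(in $2 after 3 rounds) = 0.2980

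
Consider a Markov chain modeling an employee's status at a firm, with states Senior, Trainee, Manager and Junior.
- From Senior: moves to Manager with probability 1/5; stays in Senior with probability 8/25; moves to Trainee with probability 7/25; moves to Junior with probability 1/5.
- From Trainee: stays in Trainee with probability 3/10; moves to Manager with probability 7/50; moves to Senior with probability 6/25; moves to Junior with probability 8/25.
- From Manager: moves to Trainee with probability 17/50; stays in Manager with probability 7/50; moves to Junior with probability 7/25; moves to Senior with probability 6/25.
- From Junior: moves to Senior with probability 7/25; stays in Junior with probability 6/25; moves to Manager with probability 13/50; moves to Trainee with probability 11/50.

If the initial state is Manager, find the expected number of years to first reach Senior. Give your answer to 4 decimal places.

3.9805

Let t(s) be the expected number of years to first reach Senior from state s, with t(Senior) = 0. Conditioning on the first year:
t(Trainee) = 1 + 0.3·t(Trainee) + 0.14·t(Manager) + 0.32·t(Junior)
t(Manager) = 1 + 0.34·t(Trainee) + 0.14·t(Manager) + 0.28·t(Junior)
t(Junior) = 1 + 0.22·t(Trainee) + 0.26·t(Manager) + 0.24·t(Junior)
Solving: t(Trainee) = 3.9747, t(Manager) = 3.9805, t(Junior) = 3.8281.
Expected years from Manager to Senior: 3.9805.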